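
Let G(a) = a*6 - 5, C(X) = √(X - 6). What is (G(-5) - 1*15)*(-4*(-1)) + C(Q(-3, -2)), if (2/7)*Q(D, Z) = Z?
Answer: -200 + I*√13 ≈ -200.0 + 3.6056*I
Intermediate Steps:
Q(D, Z) = 7*Z/2
C(X) = √(-6 + X)
G(a) = -5 + 6*a (G(a) = 6*a - 5 = -5 + 6*a)
(G(-5) - 1*15)*(-4*(-1)) + C(Q(-3, -2)) = ((-5 + 6*(-5)) - 1*15)*(-4*(-1)) + √(-6 + (7/2)*(-2)) = ((-5 - 30) - 15)*4 + √(-6 - 7) = (-35 - 15)*4 + √(-13) = -50*4 + I*√13 = -200 + I*√13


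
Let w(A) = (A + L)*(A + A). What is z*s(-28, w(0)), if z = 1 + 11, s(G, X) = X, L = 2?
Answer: 0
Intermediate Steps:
w(A) = 2*A*(2 + A) (w(A) = (A + 2)*(A + A) = (2 + A)*(2*A) = 2*A*(2 + A))
z = 12
z*s(-28, w(0)) = 12*(2*0*(2 + 0)) = 12*(2*0*2) = 12*0 = 0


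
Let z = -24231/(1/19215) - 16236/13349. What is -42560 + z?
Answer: -6215844728761/13349 ≈ -4.6564e+8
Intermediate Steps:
z = -6215276595321/13349 (z = -24231/1/19215 - 16236*1/13349 = -24231*19215 - 16236/13349 = -465598665 - 16236/13349 = -6215276595321/13349 ≈ -4.6560e+8)
-42560 + z = -42560 - 6215276595321/13349 = -6215844728761/13349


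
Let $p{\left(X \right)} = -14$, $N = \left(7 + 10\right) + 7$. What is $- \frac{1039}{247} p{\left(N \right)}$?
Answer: $\frac{14546}{247} \approx 58.891$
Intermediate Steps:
$N = 24$ ($N = 17 + 7 = 24$)
$- \frac{1039}{247} p{\left(N \right)} = - \frac{1039}{247} \left(-14\right) = \left(-1039\right) \frac{1}{247} \left(-14\right) = \left(- \frac{1039}{247}\right) \left(-14\right) = \frac{14546}{247}$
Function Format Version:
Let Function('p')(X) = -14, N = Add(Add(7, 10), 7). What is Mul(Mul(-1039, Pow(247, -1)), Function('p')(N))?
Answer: Rational(14546, 247) ≈ 58.891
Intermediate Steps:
N = 24 (N = Add(17, 7) = 24)
Mul(Mul(-1039, Pow(247, -1)), Function('p')(N)) = Mul(Mul(-1039, Pow(247, -1)), -14) = Mul(Mul(-1039, Rational(1, 247)), -14) = Mul(Rational(-1039, 247), -14) = Rational(14546, 247)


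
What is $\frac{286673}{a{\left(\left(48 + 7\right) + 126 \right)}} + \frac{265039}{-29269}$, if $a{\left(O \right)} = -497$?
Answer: $- \frac{8522356420}{14546693} \approx -585.86$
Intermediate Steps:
$\frac{286673}{a{\left(\left(48 + 7\right) + 126 \right)}} + \frac{265039}{-29269} = \frac{286673}{-497} + \frac{265039}{-29269} = 286673 \left(- \frac{1}{497}\right) + 265039 \left(- \frac{1}{29269}\right) = - \frac{286673}{497} - \frac{265039}{29269} = - \frac{8522356420}{14546693}$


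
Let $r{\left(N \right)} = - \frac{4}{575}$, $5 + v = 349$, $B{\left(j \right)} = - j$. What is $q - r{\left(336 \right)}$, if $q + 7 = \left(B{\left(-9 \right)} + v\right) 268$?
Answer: $\frac{54393279}{575} \approx 94597.0$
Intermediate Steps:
$v = 344$ ($v = -5 + 349 = 344$)
$q = 94597$ ($q = -7 + \left(\left(-1\right) \left(-9\right) + 344\right) 268 = -7 + \left(9 + 344\right) 268 = -7 + 353 \cdot 268 = -7 + 94604 = 94597$)
$r{\left(N \right)} = - \frac{4}{575}$ ($r{\left(N \right)} = \left(-4\right) \frac{1}{575} = - \frac{4}{575}$)
$q - r{\left(336 \right)} = 94597 - - \frac{4}{575} = 94597 + \frac{4}{575} = \frac{54393279}{575}$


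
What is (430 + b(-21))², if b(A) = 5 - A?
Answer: 207936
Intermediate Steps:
(430 + b(-21))² = (430 + (5 - 1*(-21)))² = (430 + (5 + 21))² = (430 + 26)² = 456² = 207936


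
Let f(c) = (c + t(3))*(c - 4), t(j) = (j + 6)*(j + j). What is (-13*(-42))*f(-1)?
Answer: -144690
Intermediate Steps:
t(j) = 2*j*(6 + j) (t(j) = (6 + j)*(2*j) = 2*j*(6 + j))
f(c) = (-4 + c)*(54 + c) (f(c) = (c + 2*3*(6 + 3))*(c - 4) = (c + 2*3*9)*(-4 + c) = (c + 54)*(-4 + c) = (54 + c)*(-4 + c) = (-4 + c)*(54 + c))
(-13*(-42))*f(-1) = (-13*(-42))*(-216 + (-1)² + 50*(-1)) = 546*(-216 + 1 - 50) = 546*(-265) = -144690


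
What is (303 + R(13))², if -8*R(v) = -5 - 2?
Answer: 5909761/64 ≈ 92340.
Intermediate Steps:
R(v) = 7/8 (R(v) = -(-5 - 2)/8 = -⅛*(-7) = 7/8)
(303 + R(13))² = (303 + 7/8)² = (2431/8)² = 5909761/64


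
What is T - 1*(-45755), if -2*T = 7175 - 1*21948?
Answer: 106283/2 ≈ 53142.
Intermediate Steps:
T = 14773/2 (T = -(7175 - 1*21948)/2 = -(7175 - 21948)/2 = -½*(-14773) = 14773/2 ≈ 7386.5)
T - 1*(-45755) = 14773/2 - 1*(-45755) = 14773/2 + 45755 = 106283/2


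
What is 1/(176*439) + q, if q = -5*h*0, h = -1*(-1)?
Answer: 1/77264 ≈ 1.2943e-5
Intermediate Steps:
h = 1
q = 0 (q = -5*1*0 = -5*0 = 0)
1/(176*439) + q = 1/(176*439) + 0 = (1/176)*(1/439) + 0 = 1/77264 + 0 = 1/77264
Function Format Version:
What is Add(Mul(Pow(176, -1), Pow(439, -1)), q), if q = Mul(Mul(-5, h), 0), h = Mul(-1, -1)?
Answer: Rational(1, 77264) ≈ 1.2943e-5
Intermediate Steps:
h = 1
q = 0 (q = Mul(Mul(-5, 1), 0) = Mul(-5, 0) = 0)
Add(Mul(Pow(176, -1), Pow(439, -1)), q) = Add(Mul(Pow(176, -1), Pow(439, -1)), 0) = Add(Mul(Rational(1, 176), Rational(1, 439)), 0) = Add(Rational(1, 77264), 0) = Rational(1, 77264)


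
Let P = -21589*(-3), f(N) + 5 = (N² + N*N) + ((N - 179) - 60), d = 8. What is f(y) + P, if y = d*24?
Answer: 138443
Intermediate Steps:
y = 192 (y = 8*24 = 192)
f(N) = -244 + N + 2*N² (f(N) = -5 + ((N² + N*N) + ((N - 179) - 60)) = -5 + ((N² + N²) + ((-179 + N) - 60)) = -5 + (2*N² + (-239 + N)) = -5 + (-239 + N + 2*N²) = -244 + N + 2*N²)
P = 64767
f(y) + P = (-244 + 192 + 2*192²) + 64767 = (-244 + 192 + 2*36864) + 64767 = (-244 + 192 + 73728) + 64767 = 73676 + 64767 = 138443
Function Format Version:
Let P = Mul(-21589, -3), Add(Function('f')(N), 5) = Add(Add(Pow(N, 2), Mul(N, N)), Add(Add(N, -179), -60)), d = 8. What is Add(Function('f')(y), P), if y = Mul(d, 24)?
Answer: 138443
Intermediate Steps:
y = 192 (y = Mul(8, 24) = 192)
Function('f')(N) = Add(-244, N, Mul(2, Pow(N, 2))) (Function('f')(N) = Add(-5, Add(Add(Pow(N, 2), Mul(N, N)), Add(Add(N, -179), -60))) = Add(-5, Add(Add(Pow(N, 2), Pow(N, 2)), Add(Add(-179, N), -60))) = Add(-5, Add(Mul(2, Pow(N, 2)), Add(-239, N))) = Add(-5, Add(-239, N, Mul(2, Pow(N, 2)))) = Add(-244, N, Mul(2, Pow(N, 2))))
P = 64767
Add(Function('f')(y), P) = Add(Add(-244, 192, Mul(2, Pow(192, 2))), 64767) = Add(Add(-244, 192, Mul(2, 36864)), 64767) = Add(Add(-244, 192, 73728), 64767) = Add(73676, 64767) = 138443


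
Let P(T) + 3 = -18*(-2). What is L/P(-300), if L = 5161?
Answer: 5161/33 ≈ 156.39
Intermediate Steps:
P(T) = 33 (P(T) = -3 - 18*(-2) = -3 + 36 = 33)
L/P(-300) = 5161/33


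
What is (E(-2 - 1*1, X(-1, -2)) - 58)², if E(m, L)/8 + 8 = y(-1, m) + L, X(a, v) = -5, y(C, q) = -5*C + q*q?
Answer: 2500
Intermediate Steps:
y(C, q) = q² - 5*C (y(C, q) = -5*C + q² = q² - 5*C)
E(m, L) = -24 + 8*L + 8*m² (E(m, L) = -64 + 8*((m² - 5*(-1)) + L) = -64 + 8*((m² + 5) + L) = -64 + 8*((5 + m²) + L) = -64 + 8*(5 + L + m²) = -64 + (40 + 8*L + 8*m²) = -24 + 8*L + 8*m²)
(E(-2 - 1*1, X(-1, -2)) - 58)² = ((-24 + 8*(-5) + 8*(-2 - 1*1)²) - 58)² = ((-24 - 40 + 8*(-2 - 1)²) - 58)² = ((-24 - 40 + 8*(-3)²) - 58)² = ((-24 - 40 + 8*9) - 58)² = ((-24 - 40 + 72) - 58)² = (8 - 58)² = (-50)² = 2500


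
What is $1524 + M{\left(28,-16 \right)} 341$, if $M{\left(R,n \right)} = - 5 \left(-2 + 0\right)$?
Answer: $4934$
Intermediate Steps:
$M{\left(R,n \right)} = 10$ ($M{\left(R,n \right)} = \left(-5\right) \left(-2\right) = 10$)
$1524 + M{\left(28,-16 \right)} 341 = 1524 + 10 \cdot 341 = 1524 + 3410 = 4934$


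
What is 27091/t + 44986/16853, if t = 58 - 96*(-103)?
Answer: 903995379/167619938 ≈ 5.3931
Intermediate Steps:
t = 9946 (t = 58 + 9888 = 9946)
27091/t + 44986/16853 = 27091/9946 + 44986/16853 = 903995379/167619938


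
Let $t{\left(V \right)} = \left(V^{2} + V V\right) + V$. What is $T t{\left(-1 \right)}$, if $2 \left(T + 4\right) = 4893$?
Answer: $\frac{4885}{2} \approx 2442.5$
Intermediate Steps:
$T = \frac{4885}{2}$ ($T = -4 + \frac{1}{2} \cdot 4893 = -4 + \frac{4893}{2} = \frac{4885}{2} \approx 2442.5$)
$t{\left(V \right)} = V + 2 V^{2}$ ($t{\left(V \right)} = \left(V^{2} + V^{2}\right) + V = 2 V^{2} + V = V + 2 V^{2}$)
$T t{\left(-1 \right)} = \frac{4885 \left(- (1 + 2 \left(-1\right))\right)}{2} = \frac{4885 \left(- (1 - 2)\right)}{2} = \frac{4885 \left(\left(-1\right) \left(-1\right)\right)}{2} = \frac{4885}{2} \cdot 1 = \frac{4885}{2}$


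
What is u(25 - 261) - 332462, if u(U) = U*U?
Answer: -276766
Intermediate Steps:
u(U) = U**2
u(25 - 261) - 332462 = (25 - 261)**2 - 332462 = (-236)**2 - 332462 = 55696 - 332462 = -276766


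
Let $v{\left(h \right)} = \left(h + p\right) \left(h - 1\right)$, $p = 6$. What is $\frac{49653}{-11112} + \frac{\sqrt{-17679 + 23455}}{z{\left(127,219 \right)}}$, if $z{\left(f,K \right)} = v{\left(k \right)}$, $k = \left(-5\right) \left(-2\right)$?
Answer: $- \frac{131365}{33336} \approx -3.9406$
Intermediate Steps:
$k = 10$
$v{\left(h \right)} = \left(-1 + h\right) \left(6 + h\right)$ ($v{\left(h \right)} = \left(h + 6\right) \left(h - 1\right) = \left(6 + h\right) \left(-1 + h\right) = \left(-1 + h\right) \left(6 + h\right)$)
$z{\left(f,K \right)} = 144$ ($z{\left(f,K \right)} = -6 + 10^{2} + 5 \cdot 10 = -6 + 100 + 50 = 144$)
$\frac{49653}{-11112} + \frac{\sqrt{-17679 + 23455}}{z{\left(127,219 \right)}} = \frac{49653}{-11112} + \frac{\sqrt{-17679 + 23455}}{144} = 49653 \left(- \frac{1}{11112}\right) + \sqrt{5776} \cdot \frac{1}{144} = - \frac{16551}{3704} + 76 \cdot \frac{1}{144} = - \frac{16551}{3704} + \frac{19}{36} = - \frac{131365}{33336}$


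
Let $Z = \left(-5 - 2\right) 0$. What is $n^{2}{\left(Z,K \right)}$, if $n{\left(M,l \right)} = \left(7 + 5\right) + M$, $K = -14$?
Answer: $144$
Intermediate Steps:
$Z = 0$ ($Z = \left(-7\right) 0 = 0$)
$n{\left(M,l \right)} = 12 + M$
$n^{2}{\left(Z,K \right)} = \left(12 + 0\right)^{2} = 12^{2} = 144$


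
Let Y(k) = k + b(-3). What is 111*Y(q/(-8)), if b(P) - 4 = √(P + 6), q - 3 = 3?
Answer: 1443/4 + 111*√3 ≈ 553.01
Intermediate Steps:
q = 6 (q = 3 + 3 = 6)
b(P) = 4 + √(6 + P) (b(P) = 4 + √(P + 6) = 4 + √(6 + P))
Y(k) = 4 + k + √3 (Y(k) = k + (4 + √(6 - 3)) = k + (4 + √3) = 4 + k + √3)
111*Y(q/(-8)) = 111*(4 + 6/(-8) + √3) = 111*(4 + 6*(-⅛) + √3) = 111*(4 - ¾ + √3) = 111*(13/4 + √3) = 1443/4 + 111*√3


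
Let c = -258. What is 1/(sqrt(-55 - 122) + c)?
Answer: -86/22247 - I*sqrt(177)/66741 ≈ -0.0038657 - 0.00019934*I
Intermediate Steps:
1/(sqrt(-55 - 122) + c) = 1/(sqrt(-55 - 122) - 258) = 1/(sqrt(-177) - 258) = 1/(I*sqrt(177) - 258) = 1/(-258 + I*sqrt(177))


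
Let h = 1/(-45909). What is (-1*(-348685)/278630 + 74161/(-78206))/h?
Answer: -15163236966456/1089526889 ≈ -13917.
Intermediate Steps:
h = -1/45909 ≈ -2.1782e-5
(-1*(-348685)/278630 + 74161/(-78206))/h = (-1*(-348685)/278630 + 74161/(-78206))/(-1/45909) = (348685*(1/278630) + 74161*(-1/78206))*(-45909) = (69737/55726 - 74161/78206)*(-45909) = (330288984/1089526889)*(-45909) = -15163236966456/1089526889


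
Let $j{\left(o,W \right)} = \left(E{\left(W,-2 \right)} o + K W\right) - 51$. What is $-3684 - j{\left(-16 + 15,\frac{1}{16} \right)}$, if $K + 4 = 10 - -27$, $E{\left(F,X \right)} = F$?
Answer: $-3635$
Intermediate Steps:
$K = 33$ ($K = -4 + \left(10 - -27\right) = -4 + \left(10 + 27\right) = -4 + 37 = 33$)
$j{\left(o,W \right)} = -51 + 33 W + W o$ ($j{\left(o,W \right)} = \left(W o + 33 W\right) - 51 = \left(33 W + W o\right) - 51 = -51 + 33 W + W o$)
$-3684 - j{\left(-16 + 15,\frac{1}{16} \right)} = -3684 - \left(-51 + \frac{33}{16} + \frac{-16 + 15}{16}\right) = -3684 - \left(-51 + 33 \cdot \frac{1}{16} + \frac{1}{16} \left(-1\right)\right) = -3684 - \left(-51 + \frac{33}{16} - \frac{1}{16}\right) = -3684 - -49 = -3684 + 49 = -3635$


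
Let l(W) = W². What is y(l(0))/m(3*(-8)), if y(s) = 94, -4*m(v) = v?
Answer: 47/3 ≈ 15.667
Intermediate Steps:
m(v) = -v/4
y(l(0))/m(3*(-8)) = 94/((-3*(-8)/4)) = 94/((-¼*(-24))) = 94/6 = 94*(⅙) = 47/3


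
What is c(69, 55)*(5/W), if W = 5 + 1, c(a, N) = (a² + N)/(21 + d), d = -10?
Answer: 12040/33 ≈ 364.85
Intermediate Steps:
c(a, N) = N/11 + a²/11 (c(a, N) = (a² + N)/(21 - 10) = (N + a²)/11 = (N + a²)*(1/11) = N/11 + a²/11)
W = 6
c(69, 55)*(5/W) = ((1/11)*55 + (1/11)*69²)*(5/6) = (5 + (1/11)*4761)*(5*(⅙)) = (5 + 4761/11)*(⅚) = (4816/11)*(⅚) = 12040/33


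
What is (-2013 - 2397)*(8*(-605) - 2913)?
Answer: 34190730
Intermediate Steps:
(-2013 - 2397)*(8*(-605) - 2913) = -4410*(-4840 - 2913) = -4410*(-7753) = 34190730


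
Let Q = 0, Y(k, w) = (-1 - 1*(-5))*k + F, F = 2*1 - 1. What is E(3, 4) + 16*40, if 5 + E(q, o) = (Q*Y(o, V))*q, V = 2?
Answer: 635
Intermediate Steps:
F = 1 (F = 2 - 1 = 1)
Y(k, w) = 1 + 4*k (Y(k, w) = (-1 - 1*(-5))*k + 1 = (-1 + 5)*k + 1 = 4*k + 1 = 1 + 4*k)
E(q, o) = -5 (E(q, o) = -5 + (0*(1 + 4*o))*q = -5 + 0*q = -5 + 0 = -5)
E(3, 4) + 16*40 = -5 + 16*40 = -5 + 640 = 635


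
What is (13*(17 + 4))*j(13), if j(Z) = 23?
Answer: 6279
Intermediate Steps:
(13*(17 + 4))*j(13) = (13*(17 + 4))*23 = (13*21)*23 = 273*23 = 6279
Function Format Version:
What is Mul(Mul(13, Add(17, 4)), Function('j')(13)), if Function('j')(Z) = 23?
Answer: 6279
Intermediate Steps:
Mul(Mul(13, Add(17, 4)), Function('j')(13)) = Mul(Mul(13, Add(17, 4)), 23) = Mul(Mul(13, 21), 23) = Mul(273, 23) = 6279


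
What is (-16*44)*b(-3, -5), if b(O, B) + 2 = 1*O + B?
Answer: 7040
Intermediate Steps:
b(O, B) = -2 + B + O (b(O, B) = -2 + (1*O + B) = -2 + (O + B) = -2 + (B + O) = -2 + B + O)
(-16*44)*b(-3, -5) = (-16*44)*(-2 - 5 - 3) = -704*(-10) = 7040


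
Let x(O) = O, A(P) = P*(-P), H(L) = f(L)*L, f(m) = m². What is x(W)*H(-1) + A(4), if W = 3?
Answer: -19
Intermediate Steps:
H(L) = L³ (H(L) = L²*L = L³)
A(P) = -P²
x(W)*H(-1) + A(4) = 3*(-1)³ - 1*4² = 3*(-1) - 1*16 = -3 - 16 = -19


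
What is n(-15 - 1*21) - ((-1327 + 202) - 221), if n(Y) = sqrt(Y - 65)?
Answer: 1346 + I*sqrt(101) ≈ 1346.0 + 10.05*I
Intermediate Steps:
n(Y) = sqrt(-65 + Y)
n(-15 - 1*21) - ((-1327 + 202) - 221) = sqrt(-65 + (-15 - 1*21)) - ((-1327 + 202) - 221) = sqrt(-65 + (-15 - 21)) - (-1125 - 221) = sqrt(-65 - 36) - 1*(-1346) = sqrt(-101) + 1346 = I*sqrt(101) + 1346 = 1346 + I*sqrt(101)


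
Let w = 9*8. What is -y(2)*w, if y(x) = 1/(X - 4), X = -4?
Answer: 9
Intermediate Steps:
w = 72
y(x) = -⅛ (y(x) = 1/(-4 - 4) = 1/(-8) = -⅛)
-y(2)*w = -(-1)*72/8 = -1*(-9) = 9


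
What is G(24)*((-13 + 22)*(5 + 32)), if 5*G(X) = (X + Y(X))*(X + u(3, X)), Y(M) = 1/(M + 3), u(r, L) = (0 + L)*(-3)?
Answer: -384208/5 ≈ -76842.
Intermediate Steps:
u(r, L) = -3*L (u(r, L) = L*(-3) = -3*L)
Y(M) = 1/(3 + M)
G(X) = -2*X*(X + 1/(3 + X))/5 (G(X) = ((X + 1/(3 + X))*(X - 3*X))/5 = ((X + 1/(3 + X))*(-2*X))/5 = (-2*X*(X + 1/(3 + X)))/5 = -2*X*(X + 1/(3 + X))/5)
G(24)*((-13 + 22)*(5 + 32)) = ((2/5)*24*(-1 + 24*(-3 - 1*24))/(3 + 24))*((-13 + 22)*(5 + 32)) = ((2/5)*24*(-1 + 24*(-3 - 24))/27)*(9*37) = ((2/5)*24*(1/27)*(-1 + 24*(-27)))*333 = ((2/5)*24*(1/27)*(-1 - 648))*333 = ((2/5)*24*(1/27)*(-649))*333 = -10384/45*333 = -384208/5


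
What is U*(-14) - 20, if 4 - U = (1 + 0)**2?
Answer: -62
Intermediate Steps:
U = 3 (U = 4 - (1 + 0)**2 = 4 - 1*1**2 = 4 - 1*1 = 4 - 1 = 3)
U*(-14) - 20 = 3*(-14) - 20 = -42 - 20 = -62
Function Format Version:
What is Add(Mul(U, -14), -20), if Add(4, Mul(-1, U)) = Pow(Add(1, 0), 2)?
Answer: -62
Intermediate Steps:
U = 3 (U = Add(4, Mul(-1, Pow(Add(1, 0), 2))) = Add(4, Mul(-1, Pow(1, 2))) = Add(4, Mul(-1, 1)) = Add(4, -1) = 3)
Add(Mul(U, -14), -20) = Add(Mul(3, -14), -20) = Add(-42, -20) = -62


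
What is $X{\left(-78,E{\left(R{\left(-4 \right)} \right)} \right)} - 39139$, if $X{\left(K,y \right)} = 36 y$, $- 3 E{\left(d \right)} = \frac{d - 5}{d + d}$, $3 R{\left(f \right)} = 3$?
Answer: $-39115$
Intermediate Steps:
$R{\left(f \right)} = 1$ ($R{\left(f \right)} = \frac{1}{3} \cdot 3 = 1$)
$E{\left(d \right)} = - \frac{-5 + d}{6 d}$ ($E{\left(d \right)} = - \frac{\left(d - 5\right) \frac{1}{d + d}}{3} = - \frac{\left(-5 + d\right) \frac{1}{2 d}}{3} = - \frac{\frac{1}{2} \frac{1}{d} \left(-5 + d\right)}{3} = - \frac{-5 + d}{6 d}$)
$X{\left(-78,E{\left(R{\left(-4 \right)} \right)} \right)} - 39139 = 36 \frac{5 - 1}{6 \cdot 1} - 39139 = 36 \cdot \frac{1}{6} \cdot 1 \left(5 - 1\right) - 39139 = 36 \cdot \frac{1}{6} \cdot 1 \cdot 4 - 39139 = 36 \cdot \frac{2}{3} - 39139 = 24 - 39139 = -39115$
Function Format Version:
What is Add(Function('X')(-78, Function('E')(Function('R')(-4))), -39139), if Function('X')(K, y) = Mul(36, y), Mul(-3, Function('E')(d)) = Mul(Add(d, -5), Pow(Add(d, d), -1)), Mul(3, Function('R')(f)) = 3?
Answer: -39115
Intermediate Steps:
Function('R')(f) = 1 (Function('R')(f) = Mul(Rational(1, 3), 3) = 1)
Function('E')(d) = Mul(Rational(-1, 6), Pow(d, -1), Add(-5, d)) (Function('E')(d) = Mul(Rational(-1, 3), Mul(Add(d, -5), Pow(Add(d, d), -1))) = Mul(Rational(-1, 3), Mul(Add(-5, d), Pow(Mul(2, d), -1))) = Mul(Rational(-1, 3), Mul(Add(-5, d), Mul(Rational(1, 2), Pow(d, -1)))) = Mul(Rational(-1, 3), Mul(Rational(1, 2), Pow(d, -1), Add(-5, d))) = Mul(Rational(-1, 6), Pow(d, -1), Add(-5, d)))
Add(Function('X')(-78, Function('E')(Function('R')(-4))), -39139) = Add(Mul(36, Mul(Rational(1, 6), Pow(1, -1), Add(5, Mul(-1, 1)))), -39139) = Add(Mul(36, Mul(Rational(1, 6), 1, Add(5, -1))), -39139) = Add(Mul(36, Mul(Rational(1, 6), 1, 4)), -39139) = Add(Mul(36, Rational(2, 3)), -39139) = Add(24, -39139) = -39115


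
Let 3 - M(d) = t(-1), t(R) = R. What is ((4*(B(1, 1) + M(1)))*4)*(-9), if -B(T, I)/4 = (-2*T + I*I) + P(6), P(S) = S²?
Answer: 19584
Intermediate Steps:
M(d) = 4 (M(d) = 3 - 1*(-1) = 3 + 1 = 4)
B(T, I) = -144 - 4*I² + 8*T (B(T, I) = -4*((-2*T + I*I) + 6²) = -4*((-2*T + I²) + 36) = -4*((I² - 2*T) + 36) = -4*(36 + I² - 2*T) = -144 - 4*I² + 8*T)
((4*(B(1, 1) + M(1)))*4)*(-9) = ((4*((-144 - 4*1² + 8*1) + 4))*4)*(-9) = ((4*((-144 - 4*1 + 8) + 4))*4)*(-9) = ((4*((-144 - 4 + 8) + 4))*4)*(-9) = ((4*(-140 + 4))*4)*(-9) = ((4*(-136))*4)*(-9) = -544*4*(-9) = -2176*(-9) = 19584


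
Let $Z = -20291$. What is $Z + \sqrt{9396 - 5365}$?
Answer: $-20291 + \sqrt{4031} \approx -20228.0$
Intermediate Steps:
$Z + \sqrt{9396 - 5365} = -20291 + \sqrt{9396 - 5365} = -20291 + \sqrt{4031}$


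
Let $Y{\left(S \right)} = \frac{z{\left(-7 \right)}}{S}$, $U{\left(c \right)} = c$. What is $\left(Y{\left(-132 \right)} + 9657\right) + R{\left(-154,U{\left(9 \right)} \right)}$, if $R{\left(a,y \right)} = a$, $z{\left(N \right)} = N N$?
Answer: $\frac{1254347}{132} \approx 9502.6$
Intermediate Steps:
$z{\left(N \right)} = N^{2}$
$Y{\left(S \right)} = \frac{49}{S}$ ($Y{\left(S \right)} = \frac{\left(-7\right)^{2}}{S} = \frac{49}{S}$)
$\left(Y{\left(-132 \right)} + 9657\right) + R{\left(-154,U{\left(9 \right)} \right)} = \left(\frac{49}{-132} + 9657\right) - 154 = \left(49 \left(- \frac{1}{132}\right) + 9657\right) - 154 = \left(- \frac{49}{132} + 9657\right) - 154 = \frac{1274675}{132} - 154 = \frac{1254347}{132}$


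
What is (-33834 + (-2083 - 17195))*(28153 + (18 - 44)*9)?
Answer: -1482833928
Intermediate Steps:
(-33834 + (-2083 - 17195))*(28153 + (18 - 44)*9) = (-33834 - 19278)*(28153 - 26*9) = -53112*(28153 - 234) = -53112*27919 = -1482833928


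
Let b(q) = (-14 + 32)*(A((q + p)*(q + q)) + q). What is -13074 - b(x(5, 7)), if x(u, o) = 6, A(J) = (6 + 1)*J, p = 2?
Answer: -25278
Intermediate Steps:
A(J) = 7*J
b(q) = 18*q + 252*q*(2 + q) (b(q) = (-14 + 32)*(7*((q + 2)*(q + q)) + q) = 18*(7*((2 + q)*(2*q)) + q) = 18*(7*(2*q*(2 + q)) + q) = 18*(14*q*(2 + q) + q) = 18*(q + 14*q*(2 + q)) = 18*q + 252*q*(2 + q))
-13074 - b(x(5, 7)) = -13074 - 18*6*(29 + 14*6) = -13074 - 18*6*(29 + 84) = -13074 - 18*6*113 = -13074 - 1*12204 = -13074 - 12204 = -25278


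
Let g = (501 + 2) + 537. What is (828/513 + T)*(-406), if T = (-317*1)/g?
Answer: -15755033/29640 ≈ -531.55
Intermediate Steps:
g = 1040 (g = 503 + 537 = 1040)
T = -317/1040 (T = -317*1/1040 = -317/1040 ≈ -0.30481)
(828/513 + T)*(-406) = (828/513 - 317/1040)*(-406) = (828*(1/513) - 317/1040)*(-406) = (92/57 - 317/1040)*(-406) = (77611/59280)*(-406) = -15755033/29640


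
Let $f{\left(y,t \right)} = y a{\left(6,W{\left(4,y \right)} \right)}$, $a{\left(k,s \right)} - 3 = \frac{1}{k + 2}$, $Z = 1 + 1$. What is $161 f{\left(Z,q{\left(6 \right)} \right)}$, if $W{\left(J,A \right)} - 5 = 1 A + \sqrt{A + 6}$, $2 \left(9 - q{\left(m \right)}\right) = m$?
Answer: $\frac{4025}{4} \approx 1006.3$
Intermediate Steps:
$q{\left(m \right)} = 9 - \frac{m}{2}$
$W{\left(J,A \right)} = 5 + A + \sqrt{6 + A}$ ($W{\left(J,A \right)} = 5 + \left(1 A + \sqrt{A + 6}\right) = 5 + \left(A + \sqrt{6 + A}\right) = 5 + A + \sqrt{6 + A}$)
$Z = 2$
$a{\left(k,s \right)} = 3 + \frac{1}{2 + k}$ ($a{\left(k,s \right)} = 3 + \frac{1}{k + 2} = 3 + \frac{1}{2 + k}$)
$f{\left(y,t \right)} = \frac{25 y}{8}$ ($f{\left(y,t \right)} = y \frac{7 + 3 \cdot 6}{2 + 6} = y \frac{7 + 18}{8} = y \frac{1}{8} \cdot 25 = y \frac{25}{8} = \frac{25 y}{8}$)
$161 f{\left(Z,q{\left(6 \right)} \right)} = 161 \cdot \frac{25}{8} \cdot 2 = 161 \cdot \frac{25}{4} = \frac{4025}{4}$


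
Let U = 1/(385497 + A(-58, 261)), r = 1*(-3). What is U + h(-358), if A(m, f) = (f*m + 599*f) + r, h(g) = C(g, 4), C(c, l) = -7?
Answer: -3686864/526695 ≈ -7.0000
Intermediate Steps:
r = -3
h(g) = -7
A(m, f) = -3 + 599*f + f*m (A(m, f) = (f*m + 599*f) - 3 = (599*f + f*m) - 3 = -3 + 599*f + f*m)
U = 1/526695 (U = 1/(385497 + (-3 + 599*261 + 261*(-58))) = 1/(385497 + (-3 + 156339 - 15138)) = 1/(385497 + 141198) = 1/526695 ≈ 1.8986e-6)
U + h(-358) = 1/526695 - 7 = -3686864/526695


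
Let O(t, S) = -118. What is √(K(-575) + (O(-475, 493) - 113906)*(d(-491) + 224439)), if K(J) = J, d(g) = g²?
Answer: I*√53080453055 ≈ 2.3039e+5*I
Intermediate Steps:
√(K(-575) + (O(-475, 493) - 113906)*(d(-491) + 224439)) = √(-575 + (-118 - 113906)*((-491)² + 224439)) = √(-575 - 114024*(241081 + 224439)) = √(-575 - 114024*465520) = √(-575 - 53080452480) = √(-53080453055) = I*√53080453055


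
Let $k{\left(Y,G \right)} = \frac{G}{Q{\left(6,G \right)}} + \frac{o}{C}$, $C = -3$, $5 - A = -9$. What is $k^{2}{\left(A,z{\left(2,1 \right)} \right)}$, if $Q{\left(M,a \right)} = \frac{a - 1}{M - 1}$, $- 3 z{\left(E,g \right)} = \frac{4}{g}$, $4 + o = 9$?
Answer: $\frac{625}{441} \approx 1.4172$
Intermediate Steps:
$A = 14$ ($A = 5 - -9 = 5 + 9 = 14$)
$o = 5$ ($o = -4 + 9 = 5$)
$z{\left(E,g \right)} = - \frac{4}{3 g}$ ($z{\left(E,g \right)} = - \frac{4 \frac{1}{g}}{3} = - \frac{4}{3 g}$)
$Q{\left(M,a \right)} = \frac{-1 + a}{-1 + M}$
$k{\left(Y,G \right)} = - \frac{5}{3} + \frac{G}{- \frac{1}{5} + \frac{G}{5}}$ ($k{\left(Y,G \right)} = \frac{G}{\frac{1}{-1 + 6} \left(-1 + G\right)} + \frac{5}{-3} = \frac{G}{\frac{1}{5} \left(-1 + G\right)} + 5 \left(- \frac{1}{3}\right) = \frac{G}{\frac{1}{5} \left(-1 + G\right)} - \frac{5}{3} = \frac{G}{- \frac{1}{5} + \frac{G}{5}} - \frac{5}{3} = - \frac{5}{3} + \frac{G}{- \frac{1}{5} + \frac{G}{5}}$)
$k^{2}{\left(A,z{\left(2,1 \right)} \right)} = \left(\frac{5 \left(1 + 2 \left(- \frac{4}{3 \cdot 1}\right)\right)}{3 \left(-1 - \frac{4}{3 \cdot 1}\right)}\right)^{2} = \left(\frac{5 \left(1 + 2 \left(\left(- \frac{4}{3}\right) 1\right)\right)}{3 \left(-1 - \frac{4}{3}\right)}\right)^{2} = \left(\frac{5 \left(1 + 2 \left(- \frac{4}{3}\right)\right)}{3 \left(-1 - \frac{4}{3}\right)}\right)^{2} = \left(\frac{5 \left(1 - \frac{8}{3}\right)}{3 \left(- \frac{7}{3}\right)}\right)^{2} = \left(\frac{5}{3} \left(- \frac{3}{7}\right) \left(- \frac{5}{3}\right)\right)^{2} = \left(\frac{25}{21}\right)^{2} = \frac{625}{441}$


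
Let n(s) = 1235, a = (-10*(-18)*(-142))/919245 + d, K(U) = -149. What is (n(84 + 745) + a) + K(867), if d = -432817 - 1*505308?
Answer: -57424562741/61283 ≈ -9.3704e+5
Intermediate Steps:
d = -938125 (d = -432817 - 505308 = -938125)
a = -57491116079/61283 (a = (-10*(-18)*(-142))/919245 - 938125 = (180*(-142))*(1/919245) - 938125 = -25560*1/919245 - 938125 = -1704/61283 - 938125 = -57491116079/61283 ≈ -9.3813e+5)
(n(84 + 745) + a) + K(867) = (1235 - 57491116079/61283) - 149 = -57415431574/61283 - 149 = -57424562741/61283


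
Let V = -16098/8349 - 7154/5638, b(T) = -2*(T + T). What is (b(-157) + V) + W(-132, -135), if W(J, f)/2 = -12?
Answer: 4713465763/7845277 ≈ 600.80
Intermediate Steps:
b(T) = -4*T
W(J, f) = -24 (W(J, f) = 2*(-12) = -24)
V = -25081545/7845277 (V = -16098*1/8349 - 7154*1/5638 = -5366/2783 - 3577/2819 = -25081545/7845277 ≈ -3.1970)
(b(-157) + V) + W(-132, -135) = (-4*(-157) - 25081545/7845277) - 24 = (628 - 25081545/7845277) - 24 = 4901752411/7845277 - 24 = 4713465763/7845277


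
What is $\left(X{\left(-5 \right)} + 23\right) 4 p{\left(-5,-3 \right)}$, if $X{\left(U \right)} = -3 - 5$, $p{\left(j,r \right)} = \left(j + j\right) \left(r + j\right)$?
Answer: $4800$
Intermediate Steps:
$p{\left(j,r \right)} = 2 j \left(j + r\right)$
$X{\left(U \right)} = -8$
$\left(X{\left(-5 \right)} + 23\right) 4 p{\left(-5,-3 \right)} = \left(-8 + 23\right) 4 \cdot 2 \left(-5\right) \left(-5 - 3\right) = 15 \cdot 4 \cdot 2 \left(-5\right) \left(-8\right) = 60 \cdot 80 = 4800$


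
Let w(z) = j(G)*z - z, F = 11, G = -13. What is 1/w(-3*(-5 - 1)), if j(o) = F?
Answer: 1/180 ≈ 0.0055556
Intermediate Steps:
j(o) = 11
w(z) = 10*z (w(z) = 11*z - z = 10*z)
1/w(-3*(-5 - 1)) = 1/(10*(-3*(-5 - 1))) = 1/(10*(-3*(-6))) = 1/(10*18) = 1/180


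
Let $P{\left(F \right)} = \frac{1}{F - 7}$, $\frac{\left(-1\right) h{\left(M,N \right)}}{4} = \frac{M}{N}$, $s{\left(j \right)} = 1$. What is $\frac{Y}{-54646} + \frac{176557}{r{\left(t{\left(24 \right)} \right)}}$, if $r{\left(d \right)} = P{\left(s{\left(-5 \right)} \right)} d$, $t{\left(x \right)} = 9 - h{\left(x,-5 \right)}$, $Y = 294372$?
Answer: $\frac{48238166948}{464491} \approx 1.0385 \cdot 10^{5}$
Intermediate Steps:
$h{\left(M,N \right)} = - \frac{4 M}{N}$ ($h{\left(M,N \right)} = - 4 \frac{M}{N} = - \frac{4 M}{N}$)
$P{\left(F \right)} = \frac{1}{-7 + F}$
$t{\left(x \right)} = 9 - \frac{4 x}{5}$ ($t{\left(x \right)} = 9 - - \frac{4 x}{-5} = 9 - \left(-4\right) x \left(- \frac{1}{5}\right) = 9 - \frac{4 x}{5}$)
$r{\left(d \right)} = - \frac{d}{6}$ ($r{\left(d \right)} = \frac{d}{-7 + 1} = \frac{d}{-6} = - \frac{d}{6}$)
$\frac{Y}{-54646} + \frac{176557}{r{\left(t{\left(24 \right)} \right)}} = \frac{294372}{-54646} + \frac{176557}{\left(- \frac{1}{6}\right) \left(9 - \frac{96}{5}\right)} = 294372 \left(- \frac{1}{54646}\right) + \frac{176557}{\left(- \frac{1}{6}\right) \left(9 - \frac{96}{5}\right)} = - \frac{147186}{27323} + \frac{176557}{\left(- \frac{1}{6}\right) \left(- \frac{51}{5}\right)} = - \frac{147186}{27323} + \frac{176557}{\frac{17}{10}} = - \frac{147186}{27323} + 176557 \cdot \frac{10}{17} = - \frac{147186}{27323} + \frac{1765570}{17} = \frac{48238166948}{464491}$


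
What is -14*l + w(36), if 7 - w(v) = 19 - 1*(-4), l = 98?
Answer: -1388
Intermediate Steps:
w(v) = -16 (w(v) = 7 - (19 - 1*(-4)) = 7 - (19 + 4) = 7 - 1*23 = 7 - 23 = -16)
-14*l + w(36) = -14*98 - 16 = -1372 - 16 = -1388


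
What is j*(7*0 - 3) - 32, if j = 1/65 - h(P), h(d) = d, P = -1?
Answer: -2278/65 ≈ -35.046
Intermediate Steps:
j = 66/65 (j = 1/65 - 1*(-1) = 1/65 + 1 = 66/65 ≈ 1.0154)
j*(7*0 - 3) - 32 = 66*(7*0 - 3)/65 - 32 = 66*(0 - 3)/65 - 32 = (66/65)*(-3) - 32 = -198/65 - 32 = -2278/65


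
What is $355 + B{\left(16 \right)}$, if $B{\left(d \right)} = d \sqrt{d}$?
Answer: $419$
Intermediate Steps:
$B{\left(d \right)} = d^{\frac{3}{2}}$
$355 + B{\left(16 \right)} = 355 + 16^{\frac{3}{2}} = 355 + 64 = 419$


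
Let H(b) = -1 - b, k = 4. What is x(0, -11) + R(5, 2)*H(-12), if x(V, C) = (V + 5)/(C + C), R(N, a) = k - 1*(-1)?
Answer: 1205/22 ≈ 54.773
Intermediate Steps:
R(N, a) = 5 (R(N, a) = 4 - 1*(-1) = 4 + 1 = 5)
x(V, C) = (5 + V)/(2*C) (x(V, C) = (5 + V)/((2*C)) = (5 + V)*(1/(2*C)) = (5 + V)/(2*C))
x(0, -11) + R(5, 2)*H(-12) = (½)*(5 + 0)/(-11) + 5*(-1 - 1*(-12)) = (½)*(-1/11)*5 + 5*(-1 + 12) = -5/22 + 5*11 = -5/22 + 55 = 1205/22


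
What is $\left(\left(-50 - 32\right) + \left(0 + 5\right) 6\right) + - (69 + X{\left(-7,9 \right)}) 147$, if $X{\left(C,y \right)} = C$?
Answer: $-9166$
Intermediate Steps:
$\left(\left(-50 - 32\right) + \left(0 + 5\right) 6\right) + - (69 + X{\left(-7,9 \right)}) 147 = \left(\left(-50 - 32\right) + \left(0 + 5\right) 6\right) + - (69 - 7) 147 = \left(-82 + 5 \cdot 6\right) + \left(-1\right) 62 \cdot 147 = \left(-82 + 30\right) - 9114 = -52 - 9114 = -9166$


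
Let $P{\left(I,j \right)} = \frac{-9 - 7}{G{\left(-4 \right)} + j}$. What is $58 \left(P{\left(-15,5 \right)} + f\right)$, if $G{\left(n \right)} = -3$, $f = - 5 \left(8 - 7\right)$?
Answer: $-754$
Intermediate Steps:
$f = -5$ ($f = \left(-5\right) 1 = -5$)
$P{\left(I,j \right)} = - \frac{16}{-3 + j}$ ($P{\left(I,j \right)} = \frac{-9 - 7}{-3 + j} = - \frac{16}{-3 + j}$)
$58 \left(P{\left(-15,5 \right)} + f\right) = 58 \left(- \frac{16}{-3 + 5} - 5\right) = 58 \left(- \frac{16}{2} - 5\right) = 58 \left(\left(-16\right) \frac{1}{2} - 5\right) = 58 \left(-8 - 5\right) = 58 \left(-13\right) = -754$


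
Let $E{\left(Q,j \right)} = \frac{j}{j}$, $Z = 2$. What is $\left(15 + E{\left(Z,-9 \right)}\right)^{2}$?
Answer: $256$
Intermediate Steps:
$E{\left(Q,j \right)} = 1$
$\left(15 + E{\left(Z,-9 \right)}\right)^{2} = \left(15 + 1\right)^{2} = 16^{2} = 256$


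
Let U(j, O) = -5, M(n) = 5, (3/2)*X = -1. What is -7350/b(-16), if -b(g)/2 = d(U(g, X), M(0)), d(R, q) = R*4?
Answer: -735/4 ≈ -183.75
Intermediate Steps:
X = -⅔ (X = (⅔)*(-1) = -⅔ ≈ -0.66667)
d(R, q) = 4*R
b(g) = 40 (b(g) = -8*(-5) = -2*(-20) = 40)
-7350/b(-16) = -7350/40 = -7350*1/40 = -735/4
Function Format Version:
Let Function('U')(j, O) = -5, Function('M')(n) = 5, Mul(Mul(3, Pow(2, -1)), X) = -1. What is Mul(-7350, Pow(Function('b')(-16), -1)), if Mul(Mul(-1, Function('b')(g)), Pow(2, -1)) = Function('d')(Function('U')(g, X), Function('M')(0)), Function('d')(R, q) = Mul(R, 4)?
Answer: Rational(-735, 4) ≈ -183.75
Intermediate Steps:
X = Rational(-2, 3) (X = Mul(Rational(2, 3), -1) = Rational(-2, 3) ≈ -0.66667)
Function('d')(R, q) = Mul(4, R)
Function('b')(g) = 40 (Function('b')(g) = Mul(-2, Mul(4, -5)) = Mul(-2, -20) = 40)
Mul(-7350, Pow(Function('b')(-16), -1)) = Mul(-7350, Pow(40, -1)) = Mul(-7350, Rational(1, 40)) = Rational(-735, 4)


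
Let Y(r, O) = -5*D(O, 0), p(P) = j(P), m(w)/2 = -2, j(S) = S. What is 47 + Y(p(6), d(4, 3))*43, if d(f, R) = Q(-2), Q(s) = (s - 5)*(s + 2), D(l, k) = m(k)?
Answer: 907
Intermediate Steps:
m(w) = -4 (m(w) = 2*(-2) = -4)
p(P) = P
D(l, k) = -4
Q(s) = (-5 + s)*(2 + s)
d(f, R) = 0 (d(f, R) = -10 + (-2)² - 3*(-2) = -10 + 4 + 6 = 0)
Y(r, O) = 20 (Y(r, O) = -5*(-4) = 20)
47 + Y(p(6), d(4, 3))*43 = 47 + 20*43 = 47 + 860 = 907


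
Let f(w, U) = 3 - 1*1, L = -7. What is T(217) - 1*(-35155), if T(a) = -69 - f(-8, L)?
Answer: 35084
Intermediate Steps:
f(w, U) = 2 (f(w, U) = 3 - 1 = 2)
T(a) = -71 (T(a) = -69 - 1*2 = -69 - 2 = -71)
T(217) - 1*(-35155) = -71 - 1*(-35155) = -71 + 35155 = 35084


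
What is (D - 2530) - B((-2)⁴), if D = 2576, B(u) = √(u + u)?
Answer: 46 - 4*√2 ≈ 40.343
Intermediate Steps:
B(u) = √2*√u (B(u) = √(2*u) = √2*√u)
(D - 2530) - B((-2)⁴) = (2576 - 2530) - √2*√((-2)⁴) = 46 - √2*√16 = 46 - √2*4 = 46 - 4*√2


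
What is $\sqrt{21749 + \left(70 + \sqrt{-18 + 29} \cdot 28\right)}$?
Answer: $\sqrt{21819 + 28 \sqrt{11}} \approx 148.03$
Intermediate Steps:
$\sqrt{21749 + \left(70 + \sqrt{-18 + 29} \cdot 28\right)} = \sqrt{21749 + \left(70 + \sqrt{11} \cdot 28\right)} = \sqrt{21749 + \left(70 + 28 \sqrt{11}\right)} = \sqrt{21819 + 28 \sqrt{11}}$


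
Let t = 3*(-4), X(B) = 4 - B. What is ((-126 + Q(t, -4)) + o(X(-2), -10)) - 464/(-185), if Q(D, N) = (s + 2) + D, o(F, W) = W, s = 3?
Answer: -25991/185 ≈ -140.49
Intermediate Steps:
t = -12
Q(D, N) = 5 + D (Q(D, N) = (3 + 2) + D = 5 + D)
((-126 + Q(t, -4)) + o(X(-2), -10)) - 464/(-185) = ((-126 + (5 - 12)) - 10) - 464/(-185) = ((-126 - 7) - 10) - 464*(-1/185) = (-133 - 10) + 464/185 = -143 + 464/185 = -25991/185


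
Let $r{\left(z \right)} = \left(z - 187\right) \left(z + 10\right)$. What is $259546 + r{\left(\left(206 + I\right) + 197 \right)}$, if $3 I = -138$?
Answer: $321936$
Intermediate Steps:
$I = -46$ ($I = \frac{1}{3} \left(-138\right) = -46$)
$r{\left(z \right)} = \left(-187 + z\right) \left(10 + z\right)$
$259546 + r{\left(\left(206 + I\right) + 197 \right)} = 259546 - \left(1870 - \left(\left(206 - 46\right) + 197\right)^{2} + 177 \left(\left(206 - 46\right) + 197\right)\right) = 259546 - \left(1870 - \left(160 + 197\right)^{2} + 177 \left(160 + 197\right)\right) = 259546 - \left(65059 - 127449\right) = 259546 - -62390 = 259546 + 62390 = 321936$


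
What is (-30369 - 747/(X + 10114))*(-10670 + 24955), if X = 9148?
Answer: -8356273951125/19262 ≈ -4.3382e+8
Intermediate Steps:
(-30369 - 747/(X + 10114))*(-10670 + 24955) = (-30369 - 747/(9148 + 10114))*(-10670 + 24955) = (-30369 - 747/19262)*14285 = -584968425/19262*14285 = -8356273951125/19262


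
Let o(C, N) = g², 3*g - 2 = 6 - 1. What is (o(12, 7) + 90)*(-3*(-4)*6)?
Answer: 6872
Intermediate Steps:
g = 7/3 (g = ⅔ + (6 - 1)/3 = ⅔ + (⅓)*5 = ⅔ + 5/3 = 7/3 ≈ 2.3333)
o(C, N) = 49/9 (o(C, N) = (7/3)² = 49/9)
(o(12, 7) + 90)*(-3*(-4)*6) = (49/9 + 90)*(-3*(-4)*6) = 859*(12*6)/9 = (859/9)*72 = 6872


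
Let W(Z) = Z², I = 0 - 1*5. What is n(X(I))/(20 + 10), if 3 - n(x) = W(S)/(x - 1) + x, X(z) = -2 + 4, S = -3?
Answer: -4/15 ≈ -0.26667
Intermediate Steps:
I = -5 (I = 0 - 5 = -5)
X(z) = 2
n(x) = 3 - x - 9/(-1 + x) (n(x) = 3 - ((-3)²/(x - 1) + x) = 3 - (9/(-1 + x) + x) = 3 - (x + 9/(-1 + x)) = 3 + (-x - 9/(-1 + x)) = 3 - x - 9/(-1 + x))
n(X(I))/(20 + 10) = ((-12 - 1*2² + 4*2)/(-1 + 2))/(20 + 10) = ((-12 - 1*4 + 8)/1)/30 = (1*(-12 - 4 + 8))*(1/30) = (1*(-8))*(1/30) = -8*1/30 = -4/15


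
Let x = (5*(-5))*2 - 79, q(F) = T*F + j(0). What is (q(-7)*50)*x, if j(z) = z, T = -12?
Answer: -541800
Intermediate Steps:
q(F) = -12*F (q(F) = -12*F + 0 = -12*F)
x = -129 (x = -25*2 - 79 = -50 - 79 = -129)
(q(-7)*50)*x = (-12*(-7)*50)*(-129) = (84*50)*(-129) = 4200*(-129) = -541800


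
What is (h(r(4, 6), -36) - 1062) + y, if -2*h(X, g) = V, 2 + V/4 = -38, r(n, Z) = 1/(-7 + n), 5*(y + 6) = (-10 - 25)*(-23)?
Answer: -827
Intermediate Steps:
y = 155 (y = -6 + ((-10 - 25)*(-23))/5 = -6 + (-35*(-23))/5 = -6 + (⅕)*805 = -6 + 161 = 155)
V = -160 (V = -8 + 4*(-38) = -8 - 152 = -160)
h(X, g) = 80 (h(X, g) = -½*(-160) = 80)
(h(r(4, 6), -36) - 1062) + y = (80 - 1062) + 155 = -982 + 155 = -827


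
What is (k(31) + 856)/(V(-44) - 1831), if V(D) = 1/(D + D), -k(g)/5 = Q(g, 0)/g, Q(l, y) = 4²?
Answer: -2328128/4994999 ≈ -0.46609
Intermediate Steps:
Q(l, y) = 16
k(g) = -80/g
V(D) = 1/(2*D)
(k(31) + 856)/(V(-44) - 1831) = (-80/31 + 856)/((½)/(-44) - 1831) = (-80*1/31 + 856)/((½)*(-1/44) - 1831) = (-80/31 + 856)/(-1/88 - 1831) = 26456/(31*(-161129/88)) = (26456/31)*(-88/161129) = -2328128/4994999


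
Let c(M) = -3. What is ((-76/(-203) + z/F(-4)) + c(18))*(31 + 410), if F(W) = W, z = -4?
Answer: -20790/29 ≈ -716.90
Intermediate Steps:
((-76/(-203) + z/F(-4)) + c(18))*(31 + 410) = ((-76/(-203) - 4/(-4)) - 3)*(31 + 410) = ((-76*(-1/203) - 4*(-1/4)) - 3)*441 = ((76/203 + 1) - 3)*441 = (279/203 - 3)*441 = -330/203*441 = -20790/29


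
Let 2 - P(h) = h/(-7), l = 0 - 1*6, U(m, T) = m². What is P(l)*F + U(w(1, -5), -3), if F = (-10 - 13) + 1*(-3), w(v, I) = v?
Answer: -201/7 ≈ -28.714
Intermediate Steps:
F = -26 (F = -23 - 3 = -26)
l = -6 (l = 0 - 6 = -6)
P(h) = 2 + h/7 (P(h) = 2 - h/(-7) = 2 - h*(-1)/7 = 2 - (-1)*h/7 = 2 + h/7)
P(l)*F + U(w(1, -5), -3) = (2 + (⅐)*(-6))*(-26) + 1² = (2 - 6/7)*(-26) + 1 = (8/7)*(-26) + 1 = -208/7 + 1 = -201/7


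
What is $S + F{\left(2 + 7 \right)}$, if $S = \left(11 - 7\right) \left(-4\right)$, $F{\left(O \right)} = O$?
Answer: $-7$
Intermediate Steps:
$S = -16$ ($S = 4 \left(-4\right) = -16$)
$S + F{\left(2 + 7 \right)} = -16 + \left(2 + 7\right) = -16 + 9 = -7$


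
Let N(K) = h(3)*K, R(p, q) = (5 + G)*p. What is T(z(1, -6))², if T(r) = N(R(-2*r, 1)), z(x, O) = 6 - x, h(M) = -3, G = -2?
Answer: 8100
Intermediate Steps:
R(p, q) = 3*p (R(p, q) = (5 - 2)*p = 3*p)
N(K) = -3*K
T(r) = 18*r (T(r) = -9*(-2*r) = -(-18)*r = 18*r)
T(z(1, -6))² = (18*(6 - 1*1))² = (18*(6 - 1))² = (18*5)² = 90² = 8100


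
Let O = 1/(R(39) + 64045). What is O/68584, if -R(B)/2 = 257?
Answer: 1/4357210104 ≈ 2.2950e-10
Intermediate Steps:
R(B) = -514 (R(B) = -2*257 = -514)
O = 1/63531 (O = 1/(-514 + 64045) = 1/63531 ≈ 1.5740e-5)
O/68584 = (1/63531)/68584 = (1/63531)*(1/68584) = 1/4357210104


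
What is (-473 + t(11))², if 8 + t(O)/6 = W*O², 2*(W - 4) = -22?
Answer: 31393609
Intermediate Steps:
W = -7 (W = 4 + (½)*(-22) = 4 - 11 = -7)
t(O) = -48 - 42*O² (t(O) = -48 + 6*(-7*O²) = -48 - 42*O²)
(-473 + t(11))² = (-473 + (-48 - 42*11²))² = (-473 + (-48 - 42*121))² = (-473 + (-48 - 5082))² = (-473 - 5130)² = (-5603)² = 31393609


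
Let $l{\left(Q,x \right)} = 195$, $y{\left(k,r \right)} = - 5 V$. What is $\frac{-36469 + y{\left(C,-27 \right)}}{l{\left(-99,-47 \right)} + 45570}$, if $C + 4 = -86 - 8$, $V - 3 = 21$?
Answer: $- \frac{36589}{45765} \approx -0.7995$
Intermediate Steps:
$V = 24$ ($V = 3 + 21 = 24$)
$C = -98$ ($C = -4 - 94 = -98$)
$y{\left(k,r \right)} = -120$ ($y{\left(k,r \right)} = \left(-5\right) 24 = -120$)
$\frac{-36469 + y{\left(C,-27 \right)}}{l{\left(-99,-47 \right)} + 45570} = \frac{-36469 - 120}{195 + 45570} = - \frac{36589}{45765}$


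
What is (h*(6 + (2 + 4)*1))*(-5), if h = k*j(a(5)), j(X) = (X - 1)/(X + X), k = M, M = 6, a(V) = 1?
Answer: 0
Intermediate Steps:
k = 6
j(X) = (-1 + X)/(2*X) (j(X) = (-1 + X)/((2*X)) = (-1 + X)*(1/(2*X)) = (-1 + X)/(2*X))
h = 0 (h = 6*((½)*(-1 + 1)/1) = 6*((½)*1*0) = 6*0 = 0)
(h*(6 + (2 + 4)*1))*(-5) = (0*(6 + (2 + 4)*1))*(-5) = (0*(6 + 6*1))*(-5) = (0*(6 + 6))*(-5) = (0*12)*(-5) = 0*(-5) = 0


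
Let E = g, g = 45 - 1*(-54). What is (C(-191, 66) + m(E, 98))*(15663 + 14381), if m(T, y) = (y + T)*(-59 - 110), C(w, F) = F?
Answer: -998271988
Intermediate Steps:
g = 99 (g = 45 + 54 = 99)
E = 99
m(T, y) = -169*T - 169*y (m(T, y) = (T + y)*(-169) = -169*T - 169*y)
(C(-191, 66) + m(E, 98))*(15663 + 14381) = (66 + (-169*99 - 169*98))*(15663 + 14381) = (66 + (-16731 - 16562))*30044 = (66 - 33293)*30044 = -33227*30044 = -998271988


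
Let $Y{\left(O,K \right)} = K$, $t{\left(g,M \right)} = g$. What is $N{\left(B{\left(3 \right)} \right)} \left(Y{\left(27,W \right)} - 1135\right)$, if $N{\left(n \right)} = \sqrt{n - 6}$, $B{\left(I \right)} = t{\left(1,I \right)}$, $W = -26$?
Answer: $- 1161 i \sqrt{5} \approx - 2596.1 i$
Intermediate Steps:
$B{\left(I \right)} = 1$
$N{\left(n \right)} = \sqrt{-6 + n}$
$N{\left(B{\left(3 \right)} \right)} \left(Y{\left(27,W \right)} - 1135\right) = \sqrt{-6 + 1} \left(-26 - 1135\right) = \sqrt{-5} \left(-1161\right) = i \sqrt{5} \left(-1161\right) = - 1161 i \sqrt{5}$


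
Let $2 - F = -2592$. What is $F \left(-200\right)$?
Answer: $-518800$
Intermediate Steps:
$F = 2594$ ($F = 2 - -2592 = 2 + 2592 = 2594$)
$F \left(-200\right) = 2594 \left(-200\right) = -518800$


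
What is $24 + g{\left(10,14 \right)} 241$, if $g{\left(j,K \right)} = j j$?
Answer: $24124$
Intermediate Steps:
$g{\left(j,K \right)} = j^{2}$
$24 + g{\left(10,14 \right)} 241 = 24 + 10^{2} \cdot 241 = 24 + 100 \cdot 241 = 24 + 24100 = 24124$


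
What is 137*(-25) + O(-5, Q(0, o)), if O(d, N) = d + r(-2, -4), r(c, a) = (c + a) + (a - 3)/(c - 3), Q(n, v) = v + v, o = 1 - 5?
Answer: -17173/5 ≈ -3434.6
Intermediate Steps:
o = -4
Q(n, v) = 2*v
r(c, a) = a + c + (-3 + a)/(-3 + c) (r(c, a) = (a + c) + (-3 + a)/(-3 + c) = a + c + (-3 + a)/(-3 + c))
O(d, N) = -23/5 + d (O(d, N) = d + (-3 + (-2)² - 3*(-2) - 2*(-4) - 4*(-2))/(-3 - 2) = d + (-3 + 4 + 6 + 8 + 8)/(-5) = d - ⅕*23 = d - 23/5 = -23/5 + d)
137*(-25) + O(-5, Q(0, o)) = 137*(-25) + (-23/5 - 5) = -3425 - 48/5 = -17173/5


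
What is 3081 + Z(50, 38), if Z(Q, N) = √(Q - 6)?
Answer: 3081 + 2*√11 ≈ 3087.6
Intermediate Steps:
Z(Q, N) = √(-6 + Q)
3081 + Z(50, 38) = 3081 + √(-6 + 50) = 3081 + √44 = 3081 + 2*√11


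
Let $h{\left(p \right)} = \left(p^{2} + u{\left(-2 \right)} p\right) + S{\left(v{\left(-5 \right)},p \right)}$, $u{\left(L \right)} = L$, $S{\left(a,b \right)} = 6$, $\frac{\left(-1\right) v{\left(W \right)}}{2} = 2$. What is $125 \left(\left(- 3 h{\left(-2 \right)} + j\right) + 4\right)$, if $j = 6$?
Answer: $-4000$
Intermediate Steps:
$v{\left(W \right)} = -4$ ($v{\left(W \right)} = \left(-2\right) 2 = -4$)
$h{\left(p \right)} = 6 + p^{2} - 2 p$ ($h{\left(p \right)} = \left(p^{2} - 2 p\right) + 6 = 6 + p^{2} - 2 p$)
$125 \left(\left(- 3 h{\left(-2 \right)} + j\right) + 4\right) = 125 \left(\left(- 3 \left(6 + \left(-2\right)^{2} - -4\right) + 6\right) + 4\right) = 125 \left(\left(- 3 \left(6 + 4 + 4\right) + 6\right) + 4\right) = 125 \left(\left(\left(-3\right) 14 + 6\right) + 4\right) = 125 \left(\left(-42 + 6\right) + 4\right) = 125 \left(-36 + 4\right) = 125 \left(-32\right) = -4000$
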